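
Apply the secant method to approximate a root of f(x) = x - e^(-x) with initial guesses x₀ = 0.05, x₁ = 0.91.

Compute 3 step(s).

f(x) = x - e^(-x)
x₀ = 0.05, x₁ = 0.91

Secant formula: x_{n+1} = x_n - f(x_n)(x_n - x_{n-1})/(f(x_n) - f(x_{n-1}))

Iteration 1:
  f(0.050000) = -0.901229
  f(0.910000) = 0.507476
  x_2 = 0.910000 - 0.507476×(0.910000 - 0.050000)/(0.507476 - (-0.901229))
       = 0.600191
Iteration 2:
  f(0.910000) = 0.507476
  f(0.600191) = 0.051485
  x_3 = 0.600191 - 0.051485×(0.600191 - 0.910000)/(0.051485 - 0.507476)
       = 0.565212
Iteration 3:
  f(0.600191) = 0.051485
  f(0.565212) = -0.003028
  x_4 = 0.565212 - (-0.003028)×(0.565212 - 0.600191)/(-0.003028 - 0.051485)
       = 0.567155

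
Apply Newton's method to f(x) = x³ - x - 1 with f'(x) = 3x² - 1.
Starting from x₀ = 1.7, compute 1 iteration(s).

f(x) = x³ - x - 1
f'(x) = 3x² - 1
x₀ = 1.7

Newton-Raphson formula: x_{n+1} = x_n - f(x_n)/f'(x_n)

Iteration 1:
  f(1.700000) = 2.213000
  f'(1.700000) = 7.670000
  x_1 = 1.700000 - 2.213000/7.670000 = 1.411473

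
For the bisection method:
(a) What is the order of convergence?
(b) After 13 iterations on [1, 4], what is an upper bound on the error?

(a) Bisection has linear (order 1) convergence; the error is halved each step.

(b) Error bound = (b-a)/2^n = (4 - 1)/2^{13}
    = 3/2^{13}

(a) 1 (linear); (b) error ≤ 3.66e-04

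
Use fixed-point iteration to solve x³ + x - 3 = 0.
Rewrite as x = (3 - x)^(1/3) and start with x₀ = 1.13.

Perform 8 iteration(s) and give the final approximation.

Equation: x³ + x - 3 = 0
Fixed-point form: x = (3 - x)^(1/3)
x₀ = 1.13

x_1 = g(1.130000) = 1.232009
x_2 = g(1.232009) = 1.209187
x_3 = g(1.209187) = 1.214367
x_4 = g(1.214367) = 1.213195
x_5 = g(1.213195) = 1.213461
x_6 = g(1.213461) = 1.213401
x_7 = g(1.213401) = 1.213414
x_8 = g(1.213414) = 1.213411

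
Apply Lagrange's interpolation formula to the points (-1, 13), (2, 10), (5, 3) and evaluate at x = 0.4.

Lagrange interpolation formula:
P(x) = Σ yᵢ × Lᵢ(x)
where Lᵢ(x) = Π_{j≠i} (x - xⱼ)/(xᵢ - xⱼ)

L_0(0.4) = (0.4 - 2)/(-1 - 2) × (0.4 - 5)/(-1 - 5) = 0.408889
L_1(0.4) = (0.4 - (-1))/(2 - (-1)) × (0.4 - 5)/(2 - 5) = 0.715556
L_2(0.4) = (0.4 - (-1))/(5 - (-1)) × (0.4 - 2)/(5 - 2) = -0.124444

P(0.4) = 13×L_0(0.4) + 10×L_1(0.4) + 3×L_2(0.4)
P(0.4) = 12.097778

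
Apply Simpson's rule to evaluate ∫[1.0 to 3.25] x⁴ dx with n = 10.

f(x) = x⁴
a = 1.0, b = 3.25, n = 10
h = (b - a)/n = 0.225000

Simpson's rule: (h/3)[f(x₀) + 4f(x₁) + 2f(x₂) + ... + f(xₙ)]

x_0 = 1.0000, f(x_0) = 1.000000, coefficient = 1
x_1 = 1.2250, f(x_1) = 2.251875, coefficient = 4
x_2 = 1.4500, f(x_2) = 4.420506, coefficient = 2
x_3 = 1.6750, f(x_3) = 7.871532, coefficient = 4
x_4 = 1.9000, f(x_4) = 13.032100, coefficient = 2
x_5 = 2.1250, f(x_5) = 20.390869, coefficient = 4
x_6 = 2.3500, f(x_6) = 30.498006, coefficient = 2
x_7 = 2.5750, f(x_7) = 43.965188, coefficient = 4
x_8 = 2.8000, f(x_8) = 61.465600, coefficient = 2
x_9 = 3.0250, f(x_9) = 83.733938, coefficient = 4
x_10 = 3.2500, f(x_10) = 111.566406, coefficient = 1

I ≈ (0.225000/3) × 964.252439 = 72.318933
Exact value: 72.318164
Error: 0.000769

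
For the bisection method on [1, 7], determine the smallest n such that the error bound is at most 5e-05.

We need (b-a)/2^n ≤ 5e-05
(7 - 1)/2^n ≤ 5e-05
6/2^n ≤ 5e-05
2^n ≥ 120000
n ≥ log₂(120000) = 16.87
n ≥ 17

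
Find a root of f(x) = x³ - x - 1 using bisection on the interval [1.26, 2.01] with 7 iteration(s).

f(x) = x³ - x - 1
Initial interval: [1.26, 2.01]

Iteration 1:
  c_1 = (1.260000 + 2.010000)/2 = 1.635000
  f(c_1) = f(1.635000) = 1.735723
  f(a) × f(c) < 0, new interval: [1.260000, 1.635000]
Iteration 2:
  c_2 = (1.260000 + 1.635000)/2 = 1.447500
  f(c_2) = f(1.447500) = 0.585383
  f(a) × f(c) < 0, new interval: [1.260000, 1.447500]
Iteration 3:
  c_3 = (1.260000 + 1.447500)/2 = 1.353750
  f(c_3) = f(1.353750) = 0.127185
  f(a) × f(c) < 0, new interval: [1.260000, 1.353750]
Iteration 4:
  c_4 = (1.260000 + 1.353750)/2 = 1.306875
  f(c_4) = f(1.306875) = -0.074834
  f(a) × f(c) ≥ 0, new interval: [1.306875, 1.353750]
Iteration 5:
  c_5 = (1.306875 + 1.353750)/2 = 1.330312
  f(c_5) = f(1.330312) = 0.023983
  f(a) × f(c) < 0, new interval: [1.306875, 1.330312]
Iteration 6:
  c_6 = (1.306875 + 1.330312)/2 = 1.318594
  f(c_6) = f(1.318594) = -0.025969
  f(a) × f(c) ≥ 0, new interval: [1.318594, 1.330312]
Iteration 7:
  c_7 = (1.318594 + 1.330312)/2 = 1.324453
  f(c_7) = f(1.324453) = -0.001129
  f(a) × f(c) ≥ 0, new interval: [1.324453, 1.330312]

After 7 iteration(s), the approximation is c_7 = 1.324453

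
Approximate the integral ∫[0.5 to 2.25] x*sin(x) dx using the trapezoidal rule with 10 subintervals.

f(x) = x*sin(x)
a = 0.5, b = 2.25, n = 10
h = (b - a)/n = 0.175000

Trapezoidal rule: (h/2)[f(x₀) + 2f(x₁) + 2f(x₂) + ... + f(xₙ)]

x_0 = 0.5000, f(x_0) = 0.239713, coefficient = 1
x_1 = 0.6750, f(x_1) = 0.421806, coefficient = 2
x_2 = 0.8500, f(x_2) = 0.638588, coefficient = 2
x_3 = 1.0250, f(x_3) = 0.876082, coefficient = 2
x_4 = 1.2000, f(x_4) = 1.118447, coefficient = 2
x_5 = 1.3750, f(x_5) = 1.348728, coefficient = 2
x_6 = 1.5500, f(x_6) = 1.549665, coefficient = 2
x_7 = 1.7250, f(x_7) = 1.704531, coefficient = 2
x_8 = 1.9000, f(x_8) = 1.797970, coefficient = 2
x_9 = 2.0750, f(x_9) = 1.816786, coefficient = 2
x_10 = 2.2500, f(x_10) = 1.750665, coefficient = 1

I ≈ (0.175000/2) × 24.535584 = 2.146864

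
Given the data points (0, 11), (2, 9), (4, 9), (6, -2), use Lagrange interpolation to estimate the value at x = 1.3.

Lagrange interpolation formula:
P(x) = Σ yᵢ × Lᵢ(x)
where Lᵢ(x) = Π_{j≠i} (x - xⱼ)/(xᵢ - xⱼ)

L_0(1.3) = (1.3 - 2)/(0 - 2) × (1.3 - 4)/(0 - 4) × (1.3 - 6)/(0 - 6) = 0.185062
L_1(1.3) = (1.3 - 0)/(2 - 0) × (1.3 - 4)/(2 - 4) × (1.3 - 6)/(2 - 6) = 1.031063
L_2(1.3) = (1.3 - 0)/(4 - 0) × (1.3 - 2)/(4 - 2) × (1.3 - 6)/(4 - 6) = -0.267313
L_3(1.3) = (1.3 - 0)/(6 - 0) × (1.3 - 2)/(6 - 2) × (1.3 - 4)/(6 - 4) = 0.051188

P(1.3) = 11×L_0(1.3) + 9×L_1(1.3) + 9×L_2(1.3) + (-2)×L_3(1.3)
P(1.3) = 8.807063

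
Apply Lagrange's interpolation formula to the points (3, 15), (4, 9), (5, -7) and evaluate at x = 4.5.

Lagrange interpolation formula:
P(x) = Σ yᵢ × Lᵢ(x)
where Lᵢ(x) = Π_{j≠i} (x - xⱼ)/(xᵢ - xⱼ)

L_0(4.5) = (4.5 - 4)/(3 - 4) × (4.5 - 5)/(3 - 5) = -0.125000
L_1(4.5) = (4.5 - 3)/(4 - 3) × (4.5 - 5)/(4 - 5) = 0.750000
L_2(4.5) = (4.5 - 3)/(5 - 3) × (4.5 - 4)/(5 - 4) = 0.375000

P(4.5) = 15×L_0(4.5) + 9×L_1(4.5) + (-7)×L_2(4.5)
P(4.5) = 2.250000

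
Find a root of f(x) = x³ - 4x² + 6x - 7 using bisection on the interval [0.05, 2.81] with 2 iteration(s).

f(x) = x³ - 4x² + 6x - 7
Initial interval: [0.05, 2.81]

Iteration 1:
  c_1 = (0.050000 + 2.810000)/2 = 1.430000
  f(c_1) = f(1.430000) = -3.675393
  f(a) × f(c) ≥ 0, new interval: [1.430000, 2.810000]
Iteration 2:
  c_2 = (1.430000 + 2.810000)/2 = 2.120000
  f(c_2) = f(2.120000) = -2.729472
  f(a) × f(c) ≥ 0, new interval: [2.120000, 2.810000]

After 2 iteration(s), the approximation is c_2 = 2.120000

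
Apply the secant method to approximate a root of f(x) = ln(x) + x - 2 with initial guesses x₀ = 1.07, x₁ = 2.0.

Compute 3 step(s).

f(x) = ln(x) + x - 2
x₀ = 1.07, x₁ = 2.0

Secant formula: x_{n+1} = x_n - f(x_n)(x_n - x_{n-1})/(f(x_n) - f(x_{n-1}))

Iteration 1:
  f(1.070000) = -0.862341
  f(2.000000) = 0.693147
  x_2 = 2.000000 - 0.693147×(2.000000 - 1.070000)/(0.693147 - (-0.862341))
       = 1.585579
Iteration 2:
  f(2.000000) = 0.693147
  f(1.585579) = 0.046529
  x_3 = 1.585579 - 0.046529×(1.585579 - 2.000000)/(0.046529 - 0.693147)
       = 1.555759
Iteration 3:
  f(1.585579) = 0.046529
  f(1.555759) = -0.002278
  x_4 = 1.555759 - (-0.002278)×(1.555759 - 1.585579)/(-0.002278 - 0.046529)
       = 1.557151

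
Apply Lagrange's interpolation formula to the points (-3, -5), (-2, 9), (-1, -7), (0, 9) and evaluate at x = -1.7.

Lagrange interpolation formula:
P(x) = Σ yᵢ × Lᵢ(x)
where Lᵢ(x) = Π_{j≠i} (x - xⱼ)/(xᵢ - xⱼ)

L_0(-1.7) = (-1.7 - (-2))/(-3 - (-2)) × (-1.7 - (-1))/(-3 - (-1)) × (-1.7 - 0)/(-3 - 0) = -0.059500
L_1(-1.7) = (-1.7 - (-3))/(-2 - (-3)) × (-1.7 - (-1))/(-2 - (-1)) × (-1.7 - 0)/(-2 - 0) = 0.773500
L_2(-1.7) = (-1.7 - (-3))/(-1 - (-3)) × (-1.7 - (-2))/(-1 - (-2)) × (-1.7 - 0)/(-1 - 0) = 0.331500
L_3(-1.7) = (-1.7 - (-3))/(0 - (-3)) × (-1.7 - (-2))/(0 - (-2)) × (-1.7 - (-1))/(0 - (-1)) = -0.045500

P(-1.7) = (-5)×L_0(-1.7) + 9×L_1(-1.7) + (-7)×L_2(-1.7) + 9×L_3(-1.7)
P(-1.7) = 4.529000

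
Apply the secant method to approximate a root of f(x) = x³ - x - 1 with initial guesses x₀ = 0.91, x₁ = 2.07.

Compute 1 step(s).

f(x) = x³ - x - 1
x₀ = 0.91, x₁ = 2.07

Secant formula: x_{n+1} = x_n - f(x_n)(x_n - x_{n-1})/(f(x_n) - f(x_{n-1}))

Iteration 1:
  f(0.910000) = -1.156429
  f(2.070000) = 5.799743
  x_2 = 2.070000 - 5.799743×(2.070000 - 0.910000)/(5.799743 - (-1.156429))
       = 1.102844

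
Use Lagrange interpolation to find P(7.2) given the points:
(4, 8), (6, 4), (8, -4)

Lagrange interpolation formula:
P(x) = Σ yᵢ × Lᵢ(x)
where Lᵢ(x) = Π_{j≠i} (x - xⱼ)/(xᵢ - xⱼ)

L_0(7.2) = (7.2 - 6)/(4 - 6) × (7.2 - 8)/(4 - 8) = -0.120000
L_1(7.2) = (7.2 - 4)/(6 - 4) × (7.2 - 8)/(6 - 8) = 0.640000
L_2(7.2) = (7.2 - 4)/(8 - 4) × (7.2 - 6)/(8 - 6) = 0.480000

P(7.2) = 8×L_0(7.2) + 4×L_1(7.2) + (-4)×L_2(7.2)
P(7.2) = -0.320000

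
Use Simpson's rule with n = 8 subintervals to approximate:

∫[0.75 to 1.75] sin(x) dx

f(x) = sin(x)
a = 0.75, b = 1.75, n = 8
h = (b - a)/n = 0.125000

Simpson's rule: (h/3)[f(x₀) + 4f(x₁) + 2f(x₂) + ... + f(xₙ)]

x_0 = 0.7500, f(x_0) = 0.681639, coefficient = 1
x_1 = 0.8750, f(x_1) = 0.767544, coefficient = 4
x_2 = 1.0000, f(x_2) = 0.841471, coefficient = 2
x_3 = 1.1250, f(x_3) = 0.902268, coefficient = 4
x_4 = 1.2500, f(x_4) = 0.948985, coefficient = 2
x_5 = 1.3750, f(x_5) = 0.980893, coefficient = 4
x_6 = 1.5000, f(x_6) = 0.997495, coefficient = 2
x_7 = 1.6250, f(x_7) = 0.998531, coefficient = 4
x_8 = 1.7500, f(x_8) = 0.983986, coefficient = 1

I ≈ (0.125000/3) × 21.838468 = 0.909936
Exact value: 0.909935
Error: 0.000001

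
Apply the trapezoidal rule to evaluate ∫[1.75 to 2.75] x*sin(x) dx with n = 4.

f(x) = x*sin(x)
a = 1.75, b = 2.75, n = 4
h = (b - a)/n = 0.250000

Trapezoidal rule: (h/2)[f(x₀) + 2f(x₁) + 2f(x₂) + ... + f(xₙ)]

x_0 = 1.7500, f(x_0) = 1.721975, coefficient = 1
x_1 = 2.0000, f(x_1) = 1.818595, coefficient = 2
x_2 = 2.2500, f(x_2) = 1.750665, coefficient = 2
x_3 = 2.5000, f(x_3) = 1.496180, coefficient = 2
x_4 = 2.7500, f(x_4) = 1.049568, coefficient = 1

I ≈ (0.250000/2) × 12.902423 = 1.612803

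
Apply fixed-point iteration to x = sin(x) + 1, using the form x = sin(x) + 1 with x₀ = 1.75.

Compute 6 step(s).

Equation: x = sin(x) + 1
Fixed-point form: x = sin(x) + 1
x₀ = 1.75

x_1 = g(1.750000) = 1.983986
x_2 = g(1.983986) = 1.915845
x_3 = g(1.915845) = 1.941059
x_4 = g(1.941059) = 1.932232
x_5 = g(1.932232) = 1.935390
x_6 = g(1.935390) = 1.934269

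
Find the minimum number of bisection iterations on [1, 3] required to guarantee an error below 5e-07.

We need (b-a)/2^n ≤ 5e-07
(3 - 1)/2^n ≤ 5e-07
2/2^n ≤ 5e-07
2^n ≥ 4000000
n ≥ log₂(4000000) = 21.93
n ≥ 22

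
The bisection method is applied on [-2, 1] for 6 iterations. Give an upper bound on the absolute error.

Bisection error bound: |error| ≤ (b-a)/2^n
|error| ≤ (1 - (-2))/2^6 = 3/2^6
|error| ≤ 0.0468750000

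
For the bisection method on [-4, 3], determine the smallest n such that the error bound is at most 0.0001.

We need (b-a)/2^n ≤ 0.0001
(3 - (-4))/2^n ≤ 0.0001
7/2^n ≤ 0.0001
2^n ≥ 70000
n ≥ log₂(70000) = 16.10
n ≥ 17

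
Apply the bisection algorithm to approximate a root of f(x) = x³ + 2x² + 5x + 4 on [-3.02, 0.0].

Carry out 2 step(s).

f(x) = x³ + 2x² + 5x + 4
Initial interval: [-3.02, 0.0]

Iteration 1:
  c_1 = (-3.020000 + 0.000000)/2 = -1.510000
  f(c_1) = f(-1.510000) = -2.432751
  f(a) × f(c) ≥ 0, new interval: [-1.510000, 0.000000]
Iteration 2:
  c_2 = (-1.510000 + 0.000000)/2 = -0.755000
  f(c_2) = f(-0.755000) = 0.934681
  f(a) × f(c) < 0, new interval: [-1.510000, -0.755000]

After 2 iteration(s), the approximation is c_2 = -0.755000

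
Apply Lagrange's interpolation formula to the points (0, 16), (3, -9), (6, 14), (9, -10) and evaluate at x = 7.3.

Lagrange interpolation formula:
P(x) = Σ yᵢ × Lᵢ(x)
where Lᵢ(x) = Π_{j≠i} (x - xⱼ)/(xᵢ - xⱼ)

L_0(7.3) = (7.3 - 3)/(0 - 3) × (7.3 - 6)/(0 - 6) × (7.3 - 9)/(0 - 9) = 0.058660
L_1(7.3) = (7.3 - 0)/(3 - 0) × (7.3 - 6)/(3 - 6) × (7.3 - 9)/(3 - 9) = -0.298759
L_2(7.3) = (7.3 - 0)/(6 - 0) × (7.3 - 3)/(6 - 3) × (7.3 - 9)/(6 - 9) = 0.988204
L_3(7.3) = (7.3 - 0)/(9 - 0) × (7.3 - 3)/(9 - 3) × (7.3 - 6)/(9 - 6) = 0.251895

P(7.3) = 16×L_0(7.3) + (-9)×L_1(7.3) + 14×L_2(7.3) + (-10)×L_3(7.3)
P(7.3) = 14.943302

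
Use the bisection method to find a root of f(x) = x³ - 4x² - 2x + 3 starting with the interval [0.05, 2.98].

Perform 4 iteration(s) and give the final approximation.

f(x) = x³ - 4x² - 2x + 3
Initial interval: [0.05, 2.98]

Iteration 1:
  c_1 = (0.050000 + 2.980000)/2 = 1.515000
  f(c_1) = f(1.515000) = -5.733634
  f(a) × f(c) < 0, new interval: [0.050000, 1.515000]
Iteration 2:
  c_2 = (0.050000 + 1.515000)/2 = 0.782500
  f(c_2) = f(0.782500) = -0.535095
  f(a) × f(c) < 0, new interval: [0.050000, 0.782500]
Iteration 3:
  c_3 = (0.050000 + 0.782500)/2 = 0.416250
  f(c_3) = f(0.416250) = 1.546565
  f(a) × f(c) ≥ 0, new interval: [0.416250, 0.782500]
Iteration 4:
  c_4 = (0.416250 + 0.782500)/2 = 0.599375
  f(c_4) = f(0.599375) = 0.579574
  f(a) × f(c) ≥ 0, new interval: [0.599375, 0.782500]

After 4 iteration(s), the approximation is c_4 = 0.599375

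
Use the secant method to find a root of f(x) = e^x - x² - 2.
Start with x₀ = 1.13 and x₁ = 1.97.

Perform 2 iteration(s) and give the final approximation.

f(x) = e^x - x² - 2
x₀ = 1.13, x₁ = 1.97

Secant formula: x_{n+1} = x_n - f(x_n)(x_n - x_{n-1})/(f(x_n) - f(x_{n-1}))

Iteration 1:
  f(1.130000) = -0.181243
  f(1.970000) = 1.289776
  x_2 = 1.970000 - 1.289776×(1.970000 - 1.130000)/(1.289776 - (-0.181243))
       = 1.233496
Iteration 2:
  f(1.970000) = 1.289776
  f(1.233496) = -0.088301
  x_3 = 1.233496 - (-0.088301)×(1.233496 - 1.970000)/(-0.088301 - 1.289776)
       = 1.280688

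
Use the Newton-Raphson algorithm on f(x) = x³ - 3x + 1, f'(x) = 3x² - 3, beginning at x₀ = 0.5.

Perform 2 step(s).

f(x) = x³ - 3x + 1
f'(x) = 3x² - 3
x₀ = 0.5

Newton-Raphson formula: x_{n+1} = x_n - f(x_n)/f'(x_n)

Iteration 1:
  f(0.500000) = -0.375000
  f'(0.500000) = -2.250000
  x_1 = 0.500000 - (-0.375000)/(-2.250000) = 0.333333
Iteration 2:
  f(0.333333) = 0.037037
  f'(0.333333) = -2.666667
  x_2 = 0.333333 - 0.037037/(-2.666667) = 0.347222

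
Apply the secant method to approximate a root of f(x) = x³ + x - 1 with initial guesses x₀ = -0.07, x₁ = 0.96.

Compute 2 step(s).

f(x) = x³ + x - 1
x₀ = -0.07, x₁ = 0.96

Secant formula: x_{n+1} = x_n - f(x_n)(x_n - x_{n-1})/(f(x_n) - f(x_{n-1}))

Iteration 1:
  f(-0.070000) = -1.070343
  f(0.960000) = 0.844736
  x_2 = 0.960000 - 0.844736×(0.960000 - (-0.070000))/(0.844736 - (-1.070343))
       = 0.505670
Iteration 2:
  f(0.960000) = 0.844736
  f(0.505670) = -0.365029
  x_3 = 0.505670 - (-0.365029)×(0.505670 - 0.960000)/(-0.365029 - 0.844736)
       = 0.642757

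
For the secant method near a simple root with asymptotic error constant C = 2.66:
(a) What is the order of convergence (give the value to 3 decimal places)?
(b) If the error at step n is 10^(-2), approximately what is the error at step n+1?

(a) Secant method has superlinear convergence with order φ = (1+√5)/2 ≈ 1.618.
    This means |e_{n+1}| ≈ C|e_n|^1.618.

(b) With |e_n| = 10^(-2) and C = 2.66:
    |e_{n+1}| ≈ 2.66 × (10^(-2))^1.618 = 2.66 × 10^(-3.24)

(a) ≈ 1.618 (golden ratio); (b) |e_{n+1}| ≈ 1.545e-03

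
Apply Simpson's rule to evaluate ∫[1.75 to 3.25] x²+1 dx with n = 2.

f(x) = x²+1
a = 1.75, b = 3.25, n = 2
h = (b - a)/n = 0.750000

Simpson's rule: (h/3)[f(x₀) + 4f(x₁) + 2f(x₂) + ... + f(xₙ)]

x_0 = 1.7500, f(x_0) = 4.062500, coefficient = 1
x_1 = 2.5000, f(x_1) = 7.250000, coefficient = 4
x_2 = 3.2500, f(x_2) = 11.562500, coefficient = 1

I ≈ (0.750000/3) × 44.625000 = 11.156250
Exact value: 11.156250
Error: 0.000000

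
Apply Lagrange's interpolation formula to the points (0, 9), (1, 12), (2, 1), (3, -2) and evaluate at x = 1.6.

Lagrange interpolation formula:
P(x) = Σ yᵢ × Lᵢ(x)
where Lᵢ(x) = Π_{j≠i} (x - xⱼ)/(xᵢ - xⱼ)

L_0(1.6) = (1.6 - 1)/(0 - 1) × (1.6 - 2)/(0 - 2) × (1.6 - 3)/(0 - 3) = -0.056000
L_1(1.6) = (1.6 - 0)/(1 - 0) × (1.6 - 2)/(1 - 2) × (1.6 - 3)/(1 - 3) = 0.448000
L_2(1.6) = (1.6 - 0)/(2 - 0) × (1.6 - 1)/(2 - 1) × (1.6 - 3)/(2 - 3) = 0.672000
L_3(1.6) = (1.6 - 0)/(3 - 0) × (1.6 - 1)/(3 - 1) × (1.6 - 2)/(3 - 2) = -0.064000

P(1.6) = 9×L_0(1.6) + 12×L_1(1.6) + 1×L_2(1.6) + (-2)×L_3(1.6)
P(1.6) = 5.672000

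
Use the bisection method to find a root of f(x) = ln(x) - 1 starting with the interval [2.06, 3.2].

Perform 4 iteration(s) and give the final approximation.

f(x) = ln(x) - 1
Initial interval: [2.06, 3.2]

Iteration 1:
  c_1 = (2.060000 + 3.200000)/2 = 2.630000
  f(c_1) = f(2.630000) = -0.033016
  f(a) × f(c) ≥ 0, new interval: [2.630000, 3.200000]
Iteration 2:
  c_2 = (2.630000 + 3.200000)/2 = 2.915000
  f(c_2) = f(2.915000) = 0.069870
  f(a) × f(c) < 0, new interval: [2.630000, 2.915000]
Iteration 3:
  c_3 = (2.630000 + 2.915000)/2 = 2.772500
  f(c_3) = f(2.772500) = 0.019749
  f(a) × f(c) < 0, new interval: [2.630000, 2.772500]
Iteration 4:
  c_4 = (2.630000 + 2.772500)/2 = 2.701250
  f(c_4) = f(2.701250) = -0.006285
  f(a) × f(c) ≥ 0, new interval: [2.701250, 2.772500]

After 4 iteration(s), the approximation is c_4 = 2.701250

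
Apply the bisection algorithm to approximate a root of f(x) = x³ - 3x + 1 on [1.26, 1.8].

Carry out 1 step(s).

f(x) = x³ - 3x + 1
Initial interval: [1.26, 1.8]

Iteration 1:
  c_1 = (1.260000 + 1.800000)/2 = 1.530000
  f(c_1) = f(1.530000) = -0.008423
  f(a) × f(c) ≥ 0, new interval: [1.530000, 1.800000]

After 1 iteration(s), the approximation is c_1 = 1.530000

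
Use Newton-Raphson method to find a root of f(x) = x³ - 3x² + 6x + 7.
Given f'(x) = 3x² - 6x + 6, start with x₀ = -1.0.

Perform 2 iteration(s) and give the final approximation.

f(x) = x³ - 3x² + 6x + 7
f'(x) = 3x² - 6x + 6
x₀ = -1.0

Newton-Raphson formula: x_{n+1} = x_n - f(x_n)/f'(x_n)

Iteration 1:
  f(-1.000000) = -3.000000
  f'(-1.000000) = 15.000000
  x_1 = -1.000000 - (-3.000000)/15.000000 = -0.800000
Iteration 2:
  f(-0.800000) = -0.232000
  f'(-0.800000) = 12.720000
  x_2 = -0.800000 - (-0.232000)/12.720000 = -0.781761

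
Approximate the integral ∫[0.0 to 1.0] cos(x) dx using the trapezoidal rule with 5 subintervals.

f(x) = cos(x)
a = 0.0, b = 1.0, n = 5
h = (b - a)/n = 0.200000

Trapezoidal rule: (h/2)[f(x₀) + 2f(x₁) + 2f(x₂) + ... + f(xₙ)]

x_0 = 0.0000, f(x_0) = 1.000000, coefficient = 1
x_1 = 0.2000, f(x_1) = 0.980067, coefficient = 2
x_2 = 0.4000, f(x_2) = 0.921061, coefficient = 2
x_3 = 0.6000, f(x_3) = 0.825336, coefficient = 2
x_4 = 0.8000, f(x_4) = 0.696707, coefficient = 2
x_5 = 1.0000, f(x_5) = 0.540302, coefficient = 1

I ≈ (0.200000/2) × 8.386642 = 0.838664
Exact value: 0.841471
Error: 0.002807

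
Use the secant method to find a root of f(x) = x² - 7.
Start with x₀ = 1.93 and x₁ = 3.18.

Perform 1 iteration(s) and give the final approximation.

f(x) = x² - 7
x₀ = 1.93, x₁ = 3.18

Secant formula: x_{n+1} = x_n - f(x_n)(x_n - x_{n-1})/(f(x_n) - f(x_{n-1}))

Iteration 1:
  f(1.930000) = -3.275100
  f(3.180000) = 3.112400
  x_2 = 3.180000 - 3.112400×(3.180000 - 1.930000)/(3.112400 - (-3.275100))
       = 2.570920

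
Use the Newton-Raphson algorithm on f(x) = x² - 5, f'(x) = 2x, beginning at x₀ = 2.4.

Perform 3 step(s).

f(x) = x² - 5
f'(x) = 2x
x₀ = 2.4

Newton-Raphson formula: x_{n+1} = x_n - f(x_n)/f'(x_n)

Iteration 1:
  f(2.400000) = 0.760000
  f'(2.400000) = 4.800000
  x_1 = 2.400000 - 0.760000/4.800000 = 2.241667
Iteration 2:
  f(2.241667) = 0.025069
  f'(2.241667) = 4.483333
  x_2 = 2.241667 - 0.025069/4.483333 = 2.236075
Iteration 3:
  f(2.236075) = 0.000031
  f'(2.236075) = 4.472150
  x_3 = 2.236075 - 0.000031/4.472150 = 2.236068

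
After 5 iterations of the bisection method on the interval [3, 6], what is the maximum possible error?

Bisection error bound: |error| ≤ (b-a)/2^n
|error| ≤ (6 - 3)/2^5 = 3/2^5
|error| ≤ 0.0937500000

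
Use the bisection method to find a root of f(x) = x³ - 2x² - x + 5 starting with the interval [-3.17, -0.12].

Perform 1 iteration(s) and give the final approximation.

f(x) = x³ - 2x² - x + 5
Initial interval: [-3.17, -0.12]

Iteration 1:
  c_1 = (-3.170000 + (-0.120000))/2 = -1.645000
  f(c_1) = f(-1.645000) = -3.218461
  f(a) × f(c) ≥ 0, new interval: [-1.645000, -0.120000]

After 1 iteration(s), the approximation is c_1 = -1.645000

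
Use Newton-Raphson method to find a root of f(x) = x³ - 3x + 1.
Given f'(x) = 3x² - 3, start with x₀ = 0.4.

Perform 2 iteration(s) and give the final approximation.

f(x) = x³ - 3x + 1
f'(x) = 3x² - 3
x₀ = 0.4

Newton-Raphson formula: x_{n+1} = x_n - f(x_n)/f'(x_n)

Iteration 1:
  f(0.400000) = -0.136000
  f'(0.400000) = -2.520000
  x_1 = 0.400000 - (-0.136000)/(-2.520000) = 0.346032
Iteration 2:
  f(0.346032) = 0.003338
  f'(0.346032) = -2.640786
  x_2 = 0.346032 - 0.003338/(-2.640786) = 0.347296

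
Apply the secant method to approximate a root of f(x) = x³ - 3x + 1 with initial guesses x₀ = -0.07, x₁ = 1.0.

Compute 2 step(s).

f(x) = x³ - 3x + 1
x₀ = -0.07, x₁ = 1.0

Secant formula: x_{n+1} = x_n - f(x_n)(x_n - x_{n-1})/(f(x_n) - f(x_{n-1}))

Iteration 1:
  f(-0.070000) = 1.209657
  f(1.000000) = -1.000000
  x_2 = 1.000000 - (-1.000000)×(1.000000 - (-0.070000))/(-1.000000 - 1.209657)
       = 0.515762
Iteration 2:
  f(1.000000) = -1.000000
  f(0.515762) = -0.410088
  x_3 = 0.515762 - (-0.410088)×(0.515762 - 1.000000)/(-0.410088 - (-1.000000))
       = 0.179135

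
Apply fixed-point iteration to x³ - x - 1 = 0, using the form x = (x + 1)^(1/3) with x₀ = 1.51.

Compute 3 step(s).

Equation: x³ - x - 1 = 0
Fixed-point form: x = (x + 1)^(1/3)
x₀ = 1.51

x_1 = g(1.510000) = 1.359016
x_2 = g(1.359016) = 1.331201
x_3 = g(1.331201) = 1.325948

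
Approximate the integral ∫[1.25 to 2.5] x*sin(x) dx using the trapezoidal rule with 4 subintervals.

f(x) = x*sin(x)
a = 1.25, b = 2.5, n = 4
h = (b - a)/n = 0.312500

Trapezoidal rule: (h/2)[f(x₀) + 2f(x₁) + 2f(x₂) + ... + f(xₙ)]

x_0 = 1.2500, f(x_0) = 1.186231, coefficient = 1
x_1 = 1.5625, f(x_1) = 1.562446, coefficient = 2
x_2 = 1.8750, f(x_2) = 1.788911, coefficient = 2
x_3 = 2.1875, f(x_3) = 1.784539, coefficient = 2
x_4 = 2.5000, f(x_4) = 1.496180, coefficient = 1

I ≈ (0.312500/2) × 12.954204 = 2.024094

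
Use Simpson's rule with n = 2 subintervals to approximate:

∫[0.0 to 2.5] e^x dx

f(x) = e^x
a = 0.0, b = 2.5, n = 2
h = (b - a)/n = 1.250000

Simpson's rule: (h/3)[f(x₀) + 4f(x₁) + 2f(x₂) + ... + f(xₙ)]

x_0 = 0.0000, f(x_0) = 1.000000, coefficient = 1
x_1 = 1.2500, f(x_1) = 3.490343, coefficient = 4
x_2 = 2.5000, f(x_2) = 12.182494, coefficient = 1

I ≈ (1.250000/3) × 27.143866 = 11.309944
Exact value: 11.182494
Error: 0.127450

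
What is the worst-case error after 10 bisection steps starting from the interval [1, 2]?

Bisection error bound: |error| ≤ (b-a)/2^n
|error| ≤ (2 - 1)/2^10 = 1/2^10
|error| ≤ 0.0009765625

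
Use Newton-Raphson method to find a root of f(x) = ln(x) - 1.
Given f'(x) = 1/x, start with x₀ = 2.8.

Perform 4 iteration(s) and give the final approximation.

f(x) = ln(x) - 1
f'(x) = 1/x
x₀ = 2.8

Newton-Raphson formula: x_{n+1} = x_n - f(x_n)/f'(x_n)

Iteration 1:
  f(2.800000) = 0.029619
  f'(2.800000) = 0.357143
  x_1 = 2.800000 - 0.029619/0.357143 = 2.717066
Iteration 2:
  f(2.717066) = -0.000448
  f'(2.717066) = 0.368044
  x_2 = 2.717066 - (-0.000448)/0.368044 = 2.718282
Iteration 3:
  f(2.718282) = 0.000000
  f'(2.718282) = 0.367879
  x_3 = 2.718282 - 0.000000/0.367879 = 2.718282
Iteration 4:
  f(2.718282) = 0.000000
  f'(2.718282) = 0.367879
  x_4 = 2.718282 - 0.000000/0.367879 = 2.718282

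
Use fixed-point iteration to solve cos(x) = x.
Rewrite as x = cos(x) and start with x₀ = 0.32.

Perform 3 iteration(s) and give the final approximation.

Equation: cos(x) = x
Fixed-point form: x = cos(x)
x₀ = 0.32

x_1 = g(0.320000) = 0.949235
x_2 = g(0.949235) = 0.582305
x_3 = g(0.582305) = 0.835197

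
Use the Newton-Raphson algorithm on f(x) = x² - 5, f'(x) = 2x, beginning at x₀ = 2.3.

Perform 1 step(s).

f(x) = x² - 5
f'(x) = 2x
x₀ = 2.3

Newton-Raphson formula: x_{n+1} = x_n - f(x_n)/f'(x_n)

Iteration 1:
  f(2.300000) = 0.290000
  f'(2.300000) = 4.600000
  x_1 = 2.300000 - 0.290000/4.600000 = 2.236957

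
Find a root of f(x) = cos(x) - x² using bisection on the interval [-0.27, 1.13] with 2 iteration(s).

f(x) = cos(x) - x²
Initial interval: [-0.27, 1.13]

Iteration 1:
  c_1 = (-0.270000 + 1.130000)/2 = 0.430000
  f(c_1) = f(0.430000) = 0.724066
  f(a) × f(c) ≥ 0, new interval: [0.430000, 1.130000]
Iteration 2:
  c_2 = (0.430000 + 1.130000)/2 = 0.780000
  f(c_2) = f(0.780000) = 0.102514
  f(a) × f(c) ≥ 0, new interval: [0.780000, 1.130000]

After 2 iteration(s), the approximation is c_2 = 0.780000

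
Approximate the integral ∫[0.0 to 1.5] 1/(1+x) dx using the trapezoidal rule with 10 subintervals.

f(x) = 1/(1+x)
a = 0.0, b = 1.5, n = 10
h = (b - a)/n = 0.150000

Trapezoidal rule: (h/2)[f(x₀) + 2f(x₁) + 2f(x₂) + ... + f(xₙ)]

x_0 = 0.0000, f(x_0) = 1.000000, coefficient = 1
x_1 = 0.1500, f(x_1) = 0.869565, coefficient = 2
x_2 = 0.3000, f(x_2) = 0.769231, coefficient = 2
x_3 = 0.4500, f(x_3) = 0.689655, coefficient = 2
x_4 = 0.6000, f(x_4) = 0.625000, coefficient = 2
x_5 = 0.7500, f(x_5) = 0.571429, coefficient = 2
x_6 = 0.9000, f(x_6) = 0.526316, coefficient = 2
x_7 = 1.0500, f(x_7) = 0.487805, coefficient = 2
x_8 = 1.2000, f(x_8) = 0.454545, coefficient = 2
x_9 = 1.3500, f(x_9) = 0.425532, coefficient = 2
x_10 = 1.5000, f(x_10) = 0.400000, coefficient = 1

I ≈ (0.150000/2) × 12.238156 = 0.917862
Exact value: 0.916291
Error: 0.001571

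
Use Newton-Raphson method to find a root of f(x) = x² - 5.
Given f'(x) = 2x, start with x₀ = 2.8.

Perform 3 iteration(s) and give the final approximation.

f(x) = x² - 5
f'(x) = 2x
x₀ = 2.8

Newton-Raphson formula: x_{n+1} = x_n - f(x_n)/f'(x_n)

Iteration 1:
  f(2.800000) = 2.840000
  f'(2.800000) = 5.600000
  x_1 = 2.800000 - 2.840000/5.600000 = 2.292857
Iteration 2:
  f(2.292857) = 0.257194
  f'(2.292857) = 4.585714
  x_2 = 2.292857 - 0.257194/4.585714 = 2.236771
Iteration 3:
  f(2.236771) = 0.003146
  f'(2.236771) = 4.473543
  x_3 = 2.236771 - 0.003146/4.473543 = 2.236068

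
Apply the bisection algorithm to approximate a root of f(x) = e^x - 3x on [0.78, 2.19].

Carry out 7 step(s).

f(x) = e^x - 3x
Initial interval: [0.78, 2.19]

Iteration 1:
  c_1 = (0.780000 + 2.190000)/2 = 1.485000
  f(c_1) = f(1.485000) = -0.040035
  f(a) × f(c) ≥ 0, new interval: [1.485000, 2.190000]
Iteration 2:
  c_2 = (1.485000 + 2.190000)/2 = 1.837500
  f(c_2) = f(1.837500) = 0.768317
  f(a) × f(c) < 0, new interval: [1.485000, 1.837500]
Iteration 3:
  c_3 = (1.485000 + 1.837500)/2 = 1.661250
  f(c_3) = f(1.661250) = 0.282139
  f(a) × f(c) < 0, new interval: [1.485000, 1.661250]
Iteration 4:
  c_4 = (1.485000 + 1.661250)/2 = 1.573125
  f(c_4) = f(1.573125) = 0.102317
  f(a) × f(c) < 0, new interval: [1.485000, 1.573125]
Iteration 5:
  c_5 = (1.485000 + 1.573125)/2 = 1.529062
  f(c_5) = f(1.529062) = 0.026662
  f(a) × f(c) < 0, new interval: [1.485000, 1.529062]
Iteration 6:
  c_6 = (1.485000 + 1.529062)/2 = 1.507031
  f(c_6) = f(1.507031) = -0.007782
  f(a) × f(c) ≥ 0, new interval: [1.507031, 1.529062]
Iteration 7:
  c_7 = (1.507031 + 1.529062)/2 = 1.518047
  f(c_7) = f(1.518047) = 0.009163
  f(a) × f(c) < 0, new interval: [1.507031, 1.518047]

After 7 iteration(s), the approximation is c_7 = 1.518047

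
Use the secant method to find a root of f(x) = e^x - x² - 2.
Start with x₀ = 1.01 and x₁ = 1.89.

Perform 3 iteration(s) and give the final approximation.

f(x) = e^x - x² - 2
x₀ = 1.01, x₁ = 1.89

Secant formula: x_{n+1} = x_n - f(x_n)(x_n - x_{n-1})/(f(x_n) - f(x_{n-1}))

Iteration 1:
  f(1.010000) = -0.274499
  f(1.890000) = 1.047269
  x_2 = 1.890000 - 1.047269×(1.890000 - 1.010000)/(1.047269 - (-0.274499))
       = 1.192755
Iteration 2:
  f(1.890000) = 1.047269
  f(1.192755) = -0.126515
  x_3 = 1.192755 - (-0.126515)×(1.192755 - 1.890000)/(-0.126515 - 1.047269)
       = 1.267907
Iteration 3:
  f(1.192755) = -0.126515
  f(1.267907) = -0.054181
  x_4 = 1.267907 - (-0.054181)×(1.267907 - 1.192755)/(-0.054181 - (-0.126515))
       = 1.324198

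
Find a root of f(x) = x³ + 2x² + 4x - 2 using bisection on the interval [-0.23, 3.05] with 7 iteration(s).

f(x) = x³ + 2x² + 4x - 2
Initial interval: [-0.23, 3.05]

Iteration 1:
  c_1 = (-0.230000 + 3.050000)/2 = 1.410000
  f(c_1) = f(1.410000) = 10.419421
  f(a) × f(c) < 0, new interval: [-0.230000, 1.410000]
Iteration 2:
  c_2 = (-0.230000 + 1.410000)/2 = 0.590000
  f(c_2) = f(0.590000) = 1.261579
  f(a) × f(c) < 0, new interval: [-0.230000, 0.590000]
Iteration 3:
  c_3 = (-0.230000 + 0.590000)/2 = 0.180000
  f(c_3) = f(0.180000) = -1.209368
  f(a) × f(c) ≥ 0, new interval: [0.180000, 0.590000]
Iteration 4:
  c_4 = (0.180000 + 0.590000)/2 = 0.385000
  f(c_4) = f(0.385000) = -0.106483
  f(a) × f(c) ≥ 0, new interval: [0.385000, 0.590000]
Iteration 5:
  c_5 = (0.385000 + 0.590000)/2 = 0.487500
  f(c_5) = f(0.487500) = 0.541170
  f(a) × f(c) < 0, new interval: [0.385000, 0.487500]
Iteration 6:
  c_6 = (0.385000 + 0.487500)/2 = 0.436250
  f(c_6) = f(0.436250) = 0.208653
  f(a) × f(c) < 0, new interval: [0.385000, 0.436250]
Iteration 7:
  c_7 = (0.385000 + 0.436250)/2 = 0.410625
  f(c_7) = f(0.410625) = 0.048962
  f(a) × f(c) < 0, new interval: [0.385000, 0.410625]

After 7 iteration(s), the approximation is c_7 = 0.410625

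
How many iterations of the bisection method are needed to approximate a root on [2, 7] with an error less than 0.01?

We need (b-a)/2^n ≤ 0.01
(7 - 2)/2^n ≤ 0.01
5/2^n ≤ 0.01
2^n ≥ 500
n ≥ log₂(500) = 8.97
n ≥ 9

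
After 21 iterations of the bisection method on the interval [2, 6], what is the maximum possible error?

Bisection error bound: |error| ≤ (b-a)/2^n
|error| ≤ (6 - 2)/2^21 = 4/2^21
|error| ≤ 0.0000019073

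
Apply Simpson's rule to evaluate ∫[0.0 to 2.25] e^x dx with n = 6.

f(x) = e^x
a = 0.0, b = 2.25, n = 6
h = (b - a)/n = 0.375000

Simpson's rule: (h/3)[f(x₀) + 4f(x₁) + 2f(x₂) + ... + f(xₙ)]

x_0 = 0.0000, f(x_0) = 1.000000, coefficient = 1
x_1 = 0.3750, f(x_1) = 1.454991, coefficient = 4
x_2 = 0.7500, f(x_2) = 2.117000, coefficient = 2
x_3 = 1.1250, f(x_3) = 3.080217, coefficient = 4
x_4 = 1.5000, f(x_4) = 4.481689, coefficient = 2
x_5 = 1.8750, f(x_5) = 6.520819, coefficient = 4
x_6 = 2.2500, f(x_6) = 9.487736, coefficient = 1

I ≈ (0.375000/3) × 67.909224 = 8.488653
Exact value: 8.487736
Error: 0.000917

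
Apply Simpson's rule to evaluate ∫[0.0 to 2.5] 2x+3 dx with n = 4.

f(x) = 2x+3
a = 0.0, b = 2.5, n = 4
h = (b - a)/n = 0.625000

Simpson's rule: (h/3)[f(x₀) + 4f(x₁) + 2f(x₂) + ... + f(xₙ)]

x_0 = 0.0000, f(x_0) = 3.000000, coefficient = 1
x_1 = 0.6250, f(x_1) = 4.250000, coefficient = 4
x_2 = 1.2500, f(x_2) = 5.500000, coefficient = 2
x_3 = 1.8750, f(x_3) = 6.750000, coefficient = 4
x_4 = 2.5000, f(x_4) = 8.000000, coefficient = 1

I ≈ (0.625000/3) × 66.000000 = 13.750000
Exact value: 13.750000
Error: 0.000000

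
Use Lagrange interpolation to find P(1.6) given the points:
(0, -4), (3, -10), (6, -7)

Lagrange interpolation formula:
P(x) = Σ yᵢ × Lᵢ(x)
where Lᵢ(x) = Π_{j≠i} (x - xⱼ)/(xᵢ - xⱼ)

L_0(1.6) = (1.6 - 3)/(0 - 3) × (1.6 - 6)/(0 - 6) = 0.342222
L_1(1.6) = (1.6 - 0)/(3 - 0) × (1.6 - 6)/(3 - 6) = 0.782222
L_2(1.6) = (1.6 - 0)/(6 - 0) × (1.6 - 3)/(6 - 3) = -0.124444

P(1.6) = (-4)×L_0(1.6) + (-10)×L_1(1.6) + (-7)×L_2(1.6)
P(1.6) = -8.320000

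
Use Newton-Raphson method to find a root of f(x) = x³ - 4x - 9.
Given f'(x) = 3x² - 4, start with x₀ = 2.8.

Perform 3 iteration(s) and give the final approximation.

f(x) = x³ - 4x - 9
f'(x) = 3x² - 4
x₀ = 2.8

Newton-Raphson formula: x_{n+1} = x_n - f(x_n)/f'(x_n)

Iteration 1:
  f(2.800000) = 1.752000
  f'(2.800000) = 19.520000
  x_1 = 2.800000 - 1.752000/19.520000 = 2.710246
Iteration 2:
  f(2.710246) = 0.066946
  f'(2.710246) = 18.036299
  x_2 = 2.710246 - 0.066946/18.036299 = 2.706534
Iteration 3:
  f(2.706534) = 0.000112
  f'(2.706534) = 17.975982
  x_3 = 2.706534 - 0.000112/17.975982 = 2.706528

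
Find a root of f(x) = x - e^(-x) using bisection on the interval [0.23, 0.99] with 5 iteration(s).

f(x) = x - e^(-x)
Initial interval: [0.23, 0.99]

Iteration 1:
  c_1 = (0.230000 + 0.990000)/2 = 0.610000
  f(c_1) = f(0.610000) = 0.066649
  f(a) × f(c) < 0, new interval: [0.230000, 0.610000]
Iteration 2:
  c_2 = (0.230000 + 0.610000)/2 = 0.420000
  f(c_2) = f(0.420000) = -0.237047
  f(a) × f(c) ≥ 0, new interval: [0.420000, 0.610000]
Iteration 3:
  c_3 = (0.420000 + 0.610000)/2 = 0.515000
  f(c_3) = f(0.515000) = -0.082501
  f(a) × f(c) ≥ 0, new interval: [0.515000, 0.610000]
Iteration 4:
  c_4 = (0.515000 + 0.610000)/2 = 0.562500
  f(c_4) = f(0.562500) = -0.007283
  f(a) × f(c) ≥ 0, new interval: [0.562500, 0.610000]
Iteration 5:
  c_5 = (0.562500 + 0.610000)/2 = 0.586250
  f(c_5) = f(0.586250) = 0.029840
  f(a) × f(c) < 0, new interval: [0.562500, 0.586250]

After 5 iteration(s), the approximation is c_5 = 0.586250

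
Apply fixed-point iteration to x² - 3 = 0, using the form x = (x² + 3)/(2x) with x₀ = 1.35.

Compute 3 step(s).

Equation: x² - 3 = 0
Fixed-point form: x = (x² + 3)/(2x)
x₀ = 1.35

x_1 = g(1.350000) = 1.786111
x_2 = g(1.786111) = 1.732869
x_3 = g(1.732869) = 1.732051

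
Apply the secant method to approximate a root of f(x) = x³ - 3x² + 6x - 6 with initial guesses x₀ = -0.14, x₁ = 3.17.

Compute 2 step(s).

f(x) = x³ - 3x² + 6x - 6
x₀ = -0.14, x₁ = 3.17

Secant formula: x_{n+1} = x_n - f(x_n)(x_n - x_{n-1})/(f(x_n) - f(x_{n-1}))

Iteration 1:
  f(-0.140000) = -6.901544
  f(3.170000) = 14.728313
  x_2 = 3.170000 - 14.728313×(3.170000 - (-0.140000))/(14.728313 - (-6.901544))
       = 0.916138
Iteration 2:
  f(3.170000) = 14.728313
  f(0.916138) = -2.252176
  x_3 = 0.916138 - (-2.252176)×(0.916138 - 3.170000)/(-2.252176 - 14.728313)
       = 1.215075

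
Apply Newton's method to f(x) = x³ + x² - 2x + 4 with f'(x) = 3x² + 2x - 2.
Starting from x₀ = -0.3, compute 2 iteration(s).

f(x) = x³ + x² - 2x + 4
f'(x) = 3x² + 2x - 2
x₀ = -0.3

Newton-Raphson formula: x_{n+1} = x_n - f(x_n)/f'(x_n)

Iteration 1:
  f(-0.300000) = 4.663000
  f'(-0.300000) = -2.330000
  x_1 = -0.300000 - 4.663000/(-2.330000) = 1.701288
Iteration 2:
  f(1.701288) = 8.415976
  f'(1.701288) = 10.085713
  x_2 = 1.701288 - 8.415976/10.085713 = 0.866842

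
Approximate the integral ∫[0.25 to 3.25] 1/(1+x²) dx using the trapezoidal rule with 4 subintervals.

f(x) = 1/(1+x²)
a = 0.25, b = 3.25, n = 4
h = (b - a)/n = 0.750000

Trapezoidal rule: (h/2)[f(x₀) + 2f(x₁) + 2f(x₂) + ... + f(xₙ)]

x_0 = 0.2500, f(x_0) = 0.941176, coefficient = 1
x_1 = 1.0000, f(x_1) = 0.500000, coefficient = 2
x_2 = 1.7500, f(x_2) = 0.246154, coefficient = 2
x_3 = 2.5000, f(x_3) = 0.137931, coefficient = 2
x_4 = 3.2500, f(x_4) = 0.086486, coefficient = 1

I ≈ (0.750000/2) × 2.795833 = 1.048437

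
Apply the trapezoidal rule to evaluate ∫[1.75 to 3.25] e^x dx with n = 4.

f(x) = e^x
a = 1.75, b = 3.25, n = 4
h = (b - a)/n = 0.375000

Trapezoidal rule: (h/2)[f(x₀) + 2f(x₁) + 2f(x₂) + ... + f(xₙ)]

x_0 = 1.7500, f(x_0) = 5.754603, coefficient = 1
x_1 = 2.1250, f(x_1) = 8.372897, coefficient = 2
x_2 = 2.5000, f(x_2) = 12.182494, coefficient = 2
x_3 = 2.8750, f(x_3) = 17.725424, coefficient = 2
x_4 = 3.2500, f(x_4) = 25.790340, coefficient = 1

I ≈ (0.375000/2) × 108.106574 = 20.269983
Exact value: 20.035737
Error: 0.234245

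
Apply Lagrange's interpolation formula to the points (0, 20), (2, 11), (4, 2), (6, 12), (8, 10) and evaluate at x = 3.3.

Lagrange interpolation formula:
P(x) = Σ yᵢ × Lᵢ(x)
where Lᵢ(x) = Π_{j≠i} (x - xⱼ)/(xᵢ - xⱼ)

L_0(3.3) = (3.3 - 2)/(0 - 2) × (3.3 - 4)/(0 - 4) × (3.3 - 6)/(0 - 6) × (3.3 - 8)/(0 - 8) = -0.030073
L_1(3.3) = (3.3 - 0)/(2 - 0) × (3.3 - 4)/(2 - 4) × (3.3 - 6)/(2 - 6) × (3.3 - 8)/(2 - 8) = 0.305353
L_2(3.3) = (3.3 - 0)/(4 - 0) × (3.3 - 2)/(4 - 2) × (3.3 - 6)/(4 - 6) × (3.3 - 8)/(4 - 8) = 0.850627
L_3(3.3) = (3.3 - 0)/(6 - 0) × (3.3 - 2)/(6 - 2) × (3.3 - 4)/(6 - 4) × (3.3 - 8)/(6 - 8) = -0.147022
L_4(3.3) = (3.3 - 0)/(8 - 0) × (3.3 - 2)/(8 - 2) × (3.3 - 4)/(8 - 4) × (3.3 - 6)/(8 - 6) = 0.021115

P(3.3) = 20×L_0(3.3) + 11×L_1(3.3) + 2×L_2(3.3) + 12×L_3(3.3) + 10×L_4(3.3)
P(3.3) = 2.905570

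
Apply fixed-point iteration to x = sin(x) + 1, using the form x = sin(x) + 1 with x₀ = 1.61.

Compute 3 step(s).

Equation: x = sin(x) + 1
Fixed-point form: x = sin(x) + 1
x₀ = 1.61

x_1 = g(1.610000) = 1.999232
x_2 = g(1.999232) = 1.909617
x_3 = g(1.909617) = 1.943147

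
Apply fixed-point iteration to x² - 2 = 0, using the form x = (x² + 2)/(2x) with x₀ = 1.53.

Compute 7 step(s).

Equation: x² - 2 = 0
Fixed-point form: x = (x² + 2)/(2x)
x₀ = 1.53

x_1 = g(1.530000) = 1.418595
x_2 = g(1.418595) = 1.414220
x_3 = g(1.414220) = 1.414214
x_4 = g(1.414214) = 1.414214
x_5 = g(1.414214) = 1.414214
x_6 = g(1.414214) = 1.414214
x_7 = g(1.414214) = 1.414214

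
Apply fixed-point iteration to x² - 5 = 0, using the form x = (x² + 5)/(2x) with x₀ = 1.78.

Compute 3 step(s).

Equation: x² - 5 = 0
Fixed-point form: x = (x² + 5)/(2x)
x₀ = 1.78

x_1 = g(1.780000) = 2.294494
x_2 = g(2.294494) = 2.236812
x_3 = g(2.236812) = 2.236068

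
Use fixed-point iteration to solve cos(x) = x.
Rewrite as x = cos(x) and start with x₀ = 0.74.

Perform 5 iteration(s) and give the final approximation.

Equation: cos(x) = x
Fixed-point form: x = cos(x)
x₀ = 0.74

x_1 = g(0.740000) = 0.738469
x_2 = g(0.738469) = 0.739500
x_3 = g(0.739500) = 0.738805
x_4 = g(0.738805) = 0.739274
x_5 = g(0.739274) = 0.738958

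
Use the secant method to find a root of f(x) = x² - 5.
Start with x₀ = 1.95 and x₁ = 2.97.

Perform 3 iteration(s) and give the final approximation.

f(x) = x² - 5
x₀ = 1.95, x₁ = 2.97

Secant formula: x_{n+1} = x_n - f(x_n)(x_n - x_{n-1})/(f(x_n) - f(x_{n-1}))

Iteration 1:
  f(1.950000) = -1.197500
  f(2.970000) = 3.820900
  x_2 = 2.970000 - 3.820900×(2.970000 - 1.950000)/(3.820900 - (-1.197500))
       = 2.193394
Iteration 2:
  f(2.970000) = 3.820900
  f(2.193394) = -0.189021
  x_3 = 2.193394 - (-0.189021)×(2.193394 - 2.970000)/(-0.189021 - 3.820900)
       = 2.230002
Iteration 3:
  f(2.193394) = -0.189021
  f(2.230002) = -0.027090
  x_4 = 2.230002 - (-0.027090)×(2.230002 - 2.193394)/(-0.027090 - (-0.189021))
       = 2.236126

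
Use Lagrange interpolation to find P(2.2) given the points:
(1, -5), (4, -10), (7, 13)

Lagrange interpolation formula:
P(x) = Σ yᵢ × Lᵢ(x)
where Lᵢ(x) = Π_{j≠i} (x - xⱼ)/(xᵢ - xⱼ)

L_0(2.2) = (2.2 - 4)/(1 - 4) × (2.2 - 7)/(1 - 7) = 0.480000
L_1(2.2) = (2.2 - 1)/(4 - 1) × (2.2 - 7)/(4 - 7) = 0.640000
L_2(2.2) = (2.2 - 1)/(7 - 1) × (2.2 - 4)/(7 - 4) = -0.120000

P(2.2) = (-5)×L_0(2.2) + (-10)×L_1(2.2) + 13×L_2(2.2)
P(2.2) = -10.360000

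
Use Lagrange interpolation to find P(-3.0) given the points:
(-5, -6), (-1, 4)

Lagrange interpolation formula:
P(x) = Σ yᵢ × Lᵢ(x)
where Lᵢ(x) = Π_{j≠i} (x - xⱼ)/(xᵢ - xⱼ)

L_0(-3.0) = (-3.0 - (-1))/(-5 - (-1)) = 0.500000
L_1(-3.0) = (-3.0 - (-5))/(-1 - (-5)) = 0.500000

P(-3.0) = (-6)×L_0(-3.0) + 4×L_1(-3.0)
P(-3.0) = -1.000000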